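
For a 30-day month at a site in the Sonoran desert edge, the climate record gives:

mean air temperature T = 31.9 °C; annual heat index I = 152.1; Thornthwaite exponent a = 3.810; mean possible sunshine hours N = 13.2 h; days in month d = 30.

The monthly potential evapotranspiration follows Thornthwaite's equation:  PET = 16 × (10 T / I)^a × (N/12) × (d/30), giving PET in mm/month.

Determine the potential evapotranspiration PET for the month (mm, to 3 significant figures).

10T/I = 10 × 31.9 / 152.1 = 2.0973
(10T/I)^a = 2.0973^3.810 = 16.8084
Uncorrected PET = 16 × 16.8084 = 268.934 mm
Correction = (N/12)(d/30) = (13.2/12)(30/30) = 1.1000
PET = 268.934 × 1.1000 = 295.827 mm/month

296 mm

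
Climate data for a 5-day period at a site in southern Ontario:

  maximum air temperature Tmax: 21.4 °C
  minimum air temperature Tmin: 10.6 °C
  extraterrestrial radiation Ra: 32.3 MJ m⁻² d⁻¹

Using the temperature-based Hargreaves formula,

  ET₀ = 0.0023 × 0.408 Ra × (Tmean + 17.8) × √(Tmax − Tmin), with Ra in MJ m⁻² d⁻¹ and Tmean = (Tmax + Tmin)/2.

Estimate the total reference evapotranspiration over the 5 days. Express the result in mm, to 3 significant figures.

16.8 mm

Tmean = (21.4 + 10.6)/2 = 16.00 °C
0.408 Ra = 0.408 × 32.3 = 13.1784 mm/d equivalent
ET₀ = 0.0023 × 13.1784 × (16.00 + 17.8) × √10.8 = 0.0023 × 13.1784 × 33.80 × 3.2863 = 3.3668 mm/d
Over 5 days: 3.3668 × 5 = 16.834 mm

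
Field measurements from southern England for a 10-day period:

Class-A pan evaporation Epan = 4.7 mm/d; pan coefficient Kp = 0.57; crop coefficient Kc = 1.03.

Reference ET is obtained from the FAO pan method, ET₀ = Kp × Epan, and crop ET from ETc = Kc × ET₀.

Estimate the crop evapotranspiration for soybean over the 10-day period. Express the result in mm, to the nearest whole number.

ET₀ = 0.57 × 4.7 = 2.6790 mm/d
ETc = Kc × ET₀ = 1.03 × 2.6790 = 2.7594 mm/d
Over 10 days: 2.7594 × 10 = 27.594 mm

28 mm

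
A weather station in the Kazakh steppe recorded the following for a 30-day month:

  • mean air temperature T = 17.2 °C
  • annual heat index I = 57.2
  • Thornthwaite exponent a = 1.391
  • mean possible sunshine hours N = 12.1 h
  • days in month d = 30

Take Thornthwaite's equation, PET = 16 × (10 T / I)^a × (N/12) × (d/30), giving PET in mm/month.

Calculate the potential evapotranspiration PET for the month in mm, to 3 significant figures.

10T/I = 10 × 17.2 / 57.2 = 3.0070
(10T/I)^a = 3.0070^1.391 = 4.6247
Uncorrected PET = 16 × 4.6247 = 73.995 mm
Correction = (N/12)(d/30) = (12.1/12)(30/30) = 1.0083
PET = 73.995 × 1.0083 = 74.609 mm/month

74.6 mm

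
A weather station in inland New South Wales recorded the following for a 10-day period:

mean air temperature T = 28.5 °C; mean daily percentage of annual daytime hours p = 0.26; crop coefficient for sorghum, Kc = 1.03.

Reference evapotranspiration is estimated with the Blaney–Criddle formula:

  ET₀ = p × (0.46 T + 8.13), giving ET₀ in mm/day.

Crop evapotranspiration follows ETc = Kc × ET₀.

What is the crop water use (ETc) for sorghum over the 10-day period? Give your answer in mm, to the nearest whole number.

ET₀ = 0.26 × (0.46 × 28.5 + 8.13) = 0.26 × 21.240 = 5.5224 mm/d
ETc = Kc × ET₀ = 1.03 × 5.5224 = 5.6881 mm/d
Over 10 days: 5.6881 × 10 = 56.881 mm

57 mm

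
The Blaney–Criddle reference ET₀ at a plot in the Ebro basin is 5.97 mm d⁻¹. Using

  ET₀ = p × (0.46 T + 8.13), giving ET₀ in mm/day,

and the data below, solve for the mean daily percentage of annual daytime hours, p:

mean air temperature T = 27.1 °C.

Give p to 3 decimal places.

0.290

p = ET₀ / (0.46 T + 8.13) = 5.97 / (0.46 × 27.1 + 8.13) = 5.97 / 20.596 = 0.2899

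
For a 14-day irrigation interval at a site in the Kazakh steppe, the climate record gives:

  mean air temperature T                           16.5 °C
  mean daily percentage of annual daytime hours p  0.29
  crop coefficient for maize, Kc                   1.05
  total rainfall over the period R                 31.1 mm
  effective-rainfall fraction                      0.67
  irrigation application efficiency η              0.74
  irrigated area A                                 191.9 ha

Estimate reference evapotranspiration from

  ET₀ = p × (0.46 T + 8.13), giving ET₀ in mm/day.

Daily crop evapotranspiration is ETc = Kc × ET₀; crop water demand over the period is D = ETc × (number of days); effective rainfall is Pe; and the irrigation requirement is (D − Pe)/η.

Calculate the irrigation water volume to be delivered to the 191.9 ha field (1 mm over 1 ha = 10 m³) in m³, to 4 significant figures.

119700 m³

ET₀ = 0.29 × (0.46 × 16.5 + 8.13) = 0.29 × 15.720 = 4.5588 mm/d
ETc = Kc × ET₀ = 1.05 × 4.5588 = 4.7867 mm/d
Crop demand D = ETc × 14 d = 4.7867 × 14 = 67.014 mm
Pe = 0.67 × 31.1 = 20.837 mm
D − Pe = 67.014 − 20.837 = 46.177 mm
Gross irrigation = 46.177 / 0.74 = 62.401 mm
Volume = 62.401 mm × 191.9 ha × 10 = 119747.5 m³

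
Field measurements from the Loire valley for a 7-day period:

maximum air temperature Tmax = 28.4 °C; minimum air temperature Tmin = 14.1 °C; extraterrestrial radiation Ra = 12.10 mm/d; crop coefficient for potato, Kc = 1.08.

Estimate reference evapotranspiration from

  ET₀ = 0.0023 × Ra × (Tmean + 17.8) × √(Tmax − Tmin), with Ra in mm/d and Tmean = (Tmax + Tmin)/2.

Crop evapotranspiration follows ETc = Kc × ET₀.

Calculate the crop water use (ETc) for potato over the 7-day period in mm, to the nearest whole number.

31 mm

Tmean = (28.4 + 14.1)/2 = 21.25 °C
ET₀ = 0.0023 × 12.10 × (21.25 + 17.8) × √14.3 = 0.0023 × 12.10 × 39.05 × 3.7815 = 4.1096 mm/d
ETc = Kc × ET₀ = 1.08 × 4.1096 = 4.4384 mm/d
Over 7 days: 4.4384 × 7 = 31.069 mm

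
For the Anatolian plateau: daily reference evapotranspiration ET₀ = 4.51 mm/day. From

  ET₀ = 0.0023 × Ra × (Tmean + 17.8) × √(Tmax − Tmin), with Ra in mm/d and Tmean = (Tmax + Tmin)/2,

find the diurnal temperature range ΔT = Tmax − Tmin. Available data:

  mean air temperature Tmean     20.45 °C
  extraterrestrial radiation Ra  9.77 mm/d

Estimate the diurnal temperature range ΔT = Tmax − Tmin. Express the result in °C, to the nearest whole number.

28 °C

√ΔT = ET₀ / [0.0023 × Ra × (Tmean+17.8)] = 4.51 / (0.0023 × 9.77 × 38.25) = 5.2471
ΔT = 5.2471² = 27.532 °C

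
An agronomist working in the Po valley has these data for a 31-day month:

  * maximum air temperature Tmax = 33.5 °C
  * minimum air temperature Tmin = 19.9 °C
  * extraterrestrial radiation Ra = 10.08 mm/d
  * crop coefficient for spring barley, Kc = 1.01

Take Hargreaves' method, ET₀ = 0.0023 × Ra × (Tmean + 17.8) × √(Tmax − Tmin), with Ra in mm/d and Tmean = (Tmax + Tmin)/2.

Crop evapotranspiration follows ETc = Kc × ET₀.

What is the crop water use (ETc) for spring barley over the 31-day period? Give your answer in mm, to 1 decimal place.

Tmean = (33.5 + 19.9)/2 = 26.70 °C
ET₀ = 0.0023 × 10.08 × (26.70 + 17.8) × √13.6 = 0.0023 × 10.08 × 44.50 × 3.6878 = 3.8047 mm/d
ETc = Kc × ET₀ = 1.01 × 3.8047 = 3.8427 mm/d
Over 31 days: 3.8427 × 31 = 119.124 mm

119.1 mm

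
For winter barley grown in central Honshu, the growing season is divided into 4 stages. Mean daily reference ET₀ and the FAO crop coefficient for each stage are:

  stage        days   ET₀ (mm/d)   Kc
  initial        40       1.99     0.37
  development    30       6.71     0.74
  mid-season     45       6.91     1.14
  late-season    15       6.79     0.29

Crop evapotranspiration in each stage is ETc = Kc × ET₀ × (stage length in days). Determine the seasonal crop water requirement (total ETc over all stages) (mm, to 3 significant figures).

initial: 0.37 × 1.99 × 40 = 29.45 mm
development: 0.74 × 6.71 × 30 = 148.96 mm
mid-season: 1.14 × 6.91 × 45 = 354.48 mm
late-season: 0.29 × 6.79 × 15 = 29.54 mm
Seasonal total = 562.43 mm

562 mm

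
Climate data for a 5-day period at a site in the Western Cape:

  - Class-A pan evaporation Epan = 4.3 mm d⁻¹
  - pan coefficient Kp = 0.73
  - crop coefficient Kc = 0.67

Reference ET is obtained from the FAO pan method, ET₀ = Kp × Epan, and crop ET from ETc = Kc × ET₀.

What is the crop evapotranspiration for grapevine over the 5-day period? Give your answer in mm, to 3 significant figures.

10.5 mm

ET₀ = 0.73 × 4.3 = 3.1390 mm/d
ETc = Kc × ET₀ = 0.67 × 3.1390 = 2.1031 mm/d
Over 5 days: 2.1031 × 5 = 10.516 mm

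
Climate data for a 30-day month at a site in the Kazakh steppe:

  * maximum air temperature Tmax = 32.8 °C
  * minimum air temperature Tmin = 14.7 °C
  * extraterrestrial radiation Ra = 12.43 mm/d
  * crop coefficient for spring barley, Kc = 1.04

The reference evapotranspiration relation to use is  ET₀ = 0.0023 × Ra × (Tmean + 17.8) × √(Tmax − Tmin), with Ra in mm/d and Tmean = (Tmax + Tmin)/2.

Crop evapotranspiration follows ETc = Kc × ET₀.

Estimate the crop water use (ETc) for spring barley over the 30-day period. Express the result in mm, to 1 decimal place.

157.7 mm

Tmean = (32.8 + 14.7)/2 = 23.75 °C
ET₀ = 0.0023 × 12.43 × (23.75 + 17.8) × √18.1 = 0.0023 × 12.43 × 41.55 × 4.2544 = 5.0537 mm/d
ETc = Kc × ET₀ = 1.04 × 5.0537 = 5.2558 mm/d
Over 30 days: 5.2558 × 30 = 157.674 mm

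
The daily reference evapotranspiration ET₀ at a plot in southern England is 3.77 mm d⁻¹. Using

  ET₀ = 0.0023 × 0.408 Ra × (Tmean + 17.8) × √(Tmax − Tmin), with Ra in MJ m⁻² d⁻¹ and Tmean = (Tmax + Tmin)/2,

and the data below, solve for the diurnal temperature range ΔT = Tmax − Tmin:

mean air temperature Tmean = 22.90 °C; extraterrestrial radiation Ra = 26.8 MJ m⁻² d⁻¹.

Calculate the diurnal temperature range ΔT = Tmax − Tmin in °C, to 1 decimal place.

13.6 °C

√ΔT = ET₀ / [0.0023 × 0.408 × Ra × (Tmean+17.8)] = 3.77 / (0.0023 × 10.9344 × 40.70) = 3.6832
ΔT = 3.6832² = 13.566 °C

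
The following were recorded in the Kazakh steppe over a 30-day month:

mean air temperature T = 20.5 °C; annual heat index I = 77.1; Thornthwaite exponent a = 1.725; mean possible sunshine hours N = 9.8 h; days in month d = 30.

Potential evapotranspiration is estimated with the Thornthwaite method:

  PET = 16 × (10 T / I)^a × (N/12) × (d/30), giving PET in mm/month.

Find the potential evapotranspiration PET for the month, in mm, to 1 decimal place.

10T/I = 10 × 20.5 / 77.1 = 2.6589
(10T/I)^a = 2.6589^1.725 = 5.4027
Uncorrected PET = 16 × 5.4027 = 86.443 mm
Correction = (N/12)(d/30) = (9.8/12)(30/30) = 0.8167
PET = 86.443 × 0.8167 = 70.598 mm/month

70.6 mm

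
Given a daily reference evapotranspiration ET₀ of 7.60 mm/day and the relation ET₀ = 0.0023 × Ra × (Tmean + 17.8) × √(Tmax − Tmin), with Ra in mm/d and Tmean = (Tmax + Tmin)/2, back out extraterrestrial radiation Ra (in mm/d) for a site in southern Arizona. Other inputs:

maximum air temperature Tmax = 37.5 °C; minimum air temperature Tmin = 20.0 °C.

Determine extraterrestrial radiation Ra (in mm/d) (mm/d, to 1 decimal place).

17.0 mm/d

Tmean = 28.75 °C; √ΔT = 4.1833
Ra = ET₀ / [0.0023 × (Tmean+17.8) × √ΔT] = 7.60 / (0.0023 × 46.55 × 4.1833) = 16.969 mm/d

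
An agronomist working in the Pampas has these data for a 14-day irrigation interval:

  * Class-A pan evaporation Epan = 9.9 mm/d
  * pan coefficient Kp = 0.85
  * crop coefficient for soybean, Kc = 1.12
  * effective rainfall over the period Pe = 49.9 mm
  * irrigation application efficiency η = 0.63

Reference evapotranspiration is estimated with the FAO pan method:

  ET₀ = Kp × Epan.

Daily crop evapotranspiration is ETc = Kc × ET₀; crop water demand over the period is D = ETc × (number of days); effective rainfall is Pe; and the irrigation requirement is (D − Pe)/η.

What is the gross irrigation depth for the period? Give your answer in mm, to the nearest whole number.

130 mm

ET₀ = 0.85 × 9.9 = 8.4150 mm/d
ETc = Kc × ET₀ = 1.12 × 8.4150 = 9.4248 mm/d
Crop demand D = ETc × 14 d = 9.4248 × 14 = 131.947 mm
D − Pe = 131.947 − 49.9 = 82.047 mm
Gross irrigation = 82.047 / 0.63 = 130.233 mm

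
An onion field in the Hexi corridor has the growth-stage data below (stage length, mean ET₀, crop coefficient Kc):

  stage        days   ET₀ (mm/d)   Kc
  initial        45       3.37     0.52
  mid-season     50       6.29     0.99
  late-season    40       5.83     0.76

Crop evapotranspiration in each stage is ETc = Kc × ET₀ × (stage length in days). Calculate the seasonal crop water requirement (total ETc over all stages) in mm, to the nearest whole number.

567 mm

initial: 0.52 × 3.37 × 45 = 78.86 mm
mid-season: 0.99 × 6.29 × 50 = 311.36 mm
late-season: 0.76 × 5.83 × 40 = 177.23 mm
Seasonal total = 567.45 mm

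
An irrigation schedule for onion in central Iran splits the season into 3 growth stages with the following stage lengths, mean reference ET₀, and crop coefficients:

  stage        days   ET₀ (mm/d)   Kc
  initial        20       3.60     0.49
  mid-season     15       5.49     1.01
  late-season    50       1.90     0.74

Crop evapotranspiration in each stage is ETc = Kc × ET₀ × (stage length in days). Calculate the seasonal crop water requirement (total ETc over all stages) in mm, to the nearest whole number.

189 mm

initial: 0.49 × 3.60 × 20 = 35.28 mm
mid-season: 1.01 × 5.49 × 15 = 83.17 mm
late-season: 0.74 × 1.90 × 50 = 70.30 mm
Seasonal total = 188.75 mm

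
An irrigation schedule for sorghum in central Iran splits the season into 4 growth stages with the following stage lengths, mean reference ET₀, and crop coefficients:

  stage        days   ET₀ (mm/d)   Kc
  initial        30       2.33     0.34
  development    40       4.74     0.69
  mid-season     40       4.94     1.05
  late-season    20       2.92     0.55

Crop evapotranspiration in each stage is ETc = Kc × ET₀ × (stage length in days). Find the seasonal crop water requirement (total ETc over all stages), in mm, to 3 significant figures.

394 mm

initial: 0.34 × 2.33 × 30 = 23.77 mm
development: 0.69 × 4.74 × 40 = 130.82 mm
mid-season: 1.05 × 4.94 × 40 = 207.48 mm
late-season: 0.55 × 2.92 × 20 = 32.12 mm
Seasonal total = 394.19 mm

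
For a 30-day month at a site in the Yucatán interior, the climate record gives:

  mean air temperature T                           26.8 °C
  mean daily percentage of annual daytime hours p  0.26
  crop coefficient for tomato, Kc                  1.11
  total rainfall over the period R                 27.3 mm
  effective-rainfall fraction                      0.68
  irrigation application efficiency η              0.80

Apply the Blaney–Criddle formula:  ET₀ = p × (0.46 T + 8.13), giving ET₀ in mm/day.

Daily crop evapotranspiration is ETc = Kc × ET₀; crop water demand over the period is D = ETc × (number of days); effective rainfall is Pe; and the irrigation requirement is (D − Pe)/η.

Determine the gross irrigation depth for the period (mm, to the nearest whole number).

ET₀ = 0.26 × (0.46 × 26.8 + 8.13) = 0.26 × 20.458 = 5.3191 mm/d
ETc = Kc × ET₀ = 1.11 × 5.3191 = 5.9042 mm/d
Crop demand D = ETc × 30 d = 5.9042 × 30 = 177.126 mm
Pe = 0.68 × 27.3 = 18.564 mm
D − Pe = 177.126 − 18.564 = 158.562 mm
Gross irrigation = 158.562 / 0.80 = 198.203 mm

198 mm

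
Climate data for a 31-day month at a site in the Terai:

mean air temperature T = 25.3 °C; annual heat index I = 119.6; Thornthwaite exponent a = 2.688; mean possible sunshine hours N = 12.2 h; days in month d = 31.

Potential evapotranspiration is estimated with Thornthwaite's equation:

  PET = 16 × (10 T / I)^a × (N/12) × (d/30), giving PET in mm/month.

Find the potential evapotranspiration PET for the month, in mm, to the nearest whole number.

10T/I = 10 × 25.3 / 119.6 = 2.1154
(10T/I)^a = 2.1154^2.688 = 7.4930
Uncorrected PET = 16 × 7.4930 = 119.888 mm
Correction = (N/12)(d/30) = (12.2/12)(31/30) = 1.0506
PET = 119.888 × 1.0506 = 125.954 mm/month

126 mm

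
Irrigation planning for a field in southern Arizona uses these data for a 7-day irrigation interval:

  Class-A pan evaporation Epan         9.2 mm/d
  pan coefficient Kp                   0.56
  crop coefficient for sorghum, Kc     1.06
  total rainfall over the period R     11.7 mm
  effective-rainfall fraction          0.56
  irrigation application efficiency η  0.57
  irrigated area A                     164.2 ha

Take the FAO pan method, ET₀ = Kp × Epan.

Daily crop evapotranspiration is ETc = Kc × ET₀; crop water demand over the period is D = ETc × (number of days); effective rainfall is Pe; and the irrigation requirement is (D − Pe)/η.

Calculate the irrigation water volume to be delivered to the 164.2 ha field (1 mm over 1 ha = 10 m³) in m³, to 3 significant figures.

ET₀ = 0.56 × 9.2 = 5.1520 mm/d
ETc = Kc × ET₀ = 1.06 × 5.1520 = 5.4611 mm/d
Crop demand D = ETc × 7 d = 5.4611 × 7 = 38.228 mm
Pe = 0.56 × 11.7 = 6.552 mm
D − Pe = 38.228 − 6.552 = 31.676 mm
Gross irrigation = 31.676 / 0.57 = 55.572 mm
Volume = 55.572 mm × 164.2 ha × 10 = 91249.2 m³

91200 m³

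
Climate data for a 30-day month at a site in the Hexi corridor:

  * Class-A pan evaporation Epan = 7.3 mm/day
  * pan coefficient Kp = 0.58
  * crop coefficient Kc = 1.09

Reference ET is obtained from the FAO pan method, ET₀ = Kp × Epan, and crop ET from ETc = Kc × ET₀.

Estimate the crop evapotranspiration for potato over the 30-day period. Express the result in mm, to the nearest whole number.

138 mm

ET₀ = 0.58 × 7.3 = 4.2340 mm/d
ETc = Kc × ET₀ = 1.09 × 4.2340 = 4.6151 mm/d
Over 30 days: 4.6151 × 30 = 138.453 mm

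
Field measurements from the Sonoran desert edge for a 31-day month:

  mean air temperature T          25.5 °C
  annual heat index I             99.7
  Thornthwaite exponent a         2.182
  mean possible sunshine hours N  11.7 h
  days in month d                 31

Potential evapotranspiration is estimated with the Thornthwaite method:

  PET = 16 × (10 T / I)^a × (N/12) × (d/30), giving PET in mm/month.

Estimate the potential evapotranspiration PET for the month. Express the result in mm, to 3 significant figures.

125 mm

10T/I = 10 × 25.5 / 99.7 = 2.5577
(10T/I)^a = 2.5577^2.182 = 7.7612
Uncorrected PET = 16 × 7.7612 = 124.179 mm
Correction = (N/12)(d/30) = (11.7/12)(31/30) = 1.0075
PET = 124.179 × 1.0075 = 125.110 mm/month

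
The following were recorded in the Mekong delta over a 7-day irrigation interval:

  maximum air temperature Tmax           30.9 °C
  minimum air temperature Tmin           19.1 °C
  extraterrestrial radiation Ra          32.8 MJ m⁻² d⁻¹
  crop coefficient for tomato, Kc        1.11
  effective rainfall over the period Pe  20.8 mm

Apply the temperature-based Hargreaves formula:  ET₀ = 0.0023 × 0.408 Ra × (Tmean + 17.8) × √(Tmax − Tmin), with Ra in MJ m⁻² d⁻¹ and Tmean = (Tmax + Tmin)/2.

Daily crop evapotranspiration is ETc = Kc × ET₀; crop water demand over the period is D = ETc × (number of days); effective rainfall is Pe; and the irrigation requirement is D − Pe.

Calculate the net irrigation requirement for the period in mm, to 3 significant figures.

14.4 mm

Tmean = (30.9 + 19.1)/2 = 25.00 °C
0.408 Ra = 0.408 × 32.8 = 13.3824 mm/d equivalent
ET₀ = 0.0023 × 13.3824 × (25.00 + 17.8) × √11.8 = 0.0023 × 13.3824 × 42.80 × 3.4351 = 4.5253 mm/d
ETc = Kc × ET₀ = 1.11 × 4.5253 = 5.0231 mm/d
Crop demand D = ETc × 7 d = 5.0231 × 7 = 35.162 mm
D − Pe = 35.162 − 20.8 = 14.362 mm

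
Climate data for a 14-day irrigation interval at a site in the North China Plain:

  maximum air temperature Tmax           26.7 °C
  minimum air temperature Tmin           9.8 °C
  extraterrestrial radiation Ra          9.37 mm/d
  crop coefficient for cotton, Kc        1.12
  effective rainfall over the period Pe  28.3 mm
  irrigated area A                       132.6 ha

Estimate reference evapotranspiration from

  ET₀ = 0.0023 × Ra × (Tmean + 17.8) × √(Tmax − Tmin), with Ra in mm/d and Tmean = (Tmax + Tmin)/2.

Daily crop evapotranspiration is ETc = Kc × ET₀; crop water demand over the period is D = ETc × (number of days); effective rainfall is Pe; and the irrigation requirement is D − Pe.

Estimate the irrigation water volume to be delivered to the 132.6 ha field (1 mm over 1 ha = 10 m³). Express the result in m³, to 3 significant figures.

Tmean = (26.7 + 9.8)/2 = 18.25 °C
ET₀ = 0.0023 × 9.37 × (18.25 + 17.8) × √16.9 = 0.0023 × 9.37 × 36.05 × 4.1110 = 3.1939 mm/d
ETc = Kc × ET₀ = 1.12 × 3.1939 = 3.5772 mm/d
Crop demand D = ETc × 14 d = 3.5772 × 14 = 50.081 mm
D − Pe = 50.081 − 28.3 = 21.781 mm
Volume = 21.781 mm × 132.6 ha × 10 = 28881.6 m³

28900 m³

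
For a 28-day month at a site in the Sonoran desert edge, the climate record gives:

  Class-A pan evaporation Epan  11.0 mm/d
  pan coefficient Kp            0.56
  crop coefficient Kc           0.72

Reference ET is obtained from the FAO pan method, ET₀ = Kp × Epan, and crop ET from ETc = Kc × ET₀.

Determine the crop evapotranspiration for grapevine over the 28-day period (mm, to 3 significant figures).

124 mm

ET₀ = 0.56 × 11.0 = 6.1600 mm/d
ETc = Kc × ET₀ = 0.72 × 6.1600 = 4.4352 mm/d
Over 28 days: 4.4352 × 28 = 124.186 mm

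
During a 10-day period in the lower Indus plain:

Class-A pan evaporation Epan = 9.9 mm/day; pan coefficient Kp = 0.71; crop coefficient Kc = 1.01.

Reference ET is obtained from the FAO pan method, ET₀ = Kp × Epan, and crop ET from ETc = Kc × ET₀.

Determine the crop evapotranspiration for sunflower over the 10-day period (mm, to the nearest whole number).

71 mm

ET₀ = 0.71 × 9.9 = 7.0290 mm/d
ETc = Kc × ET₀ = 1.01 × 7.0290 = 7.0993 mm/d
Over 10 days: 7.0993 × 10 = 70.993 mm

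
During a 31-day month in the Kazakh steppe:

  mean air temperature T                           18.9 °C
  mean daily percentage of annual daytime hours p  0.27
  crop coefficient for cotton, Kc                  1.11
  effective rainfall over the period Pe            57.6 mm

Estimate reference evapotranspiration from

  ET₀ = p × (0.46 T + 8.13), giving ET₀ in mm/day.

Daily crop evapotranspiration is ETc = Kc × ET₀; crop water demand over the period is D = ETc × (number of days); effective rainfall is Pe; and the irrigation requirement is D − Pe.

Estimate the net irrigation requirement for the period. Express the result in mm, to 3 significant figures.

98.7 mm

ET₀ = 0.27 × (0.46 × 18.9 + 8.13) = 0.27 × 16.824 = 4.5425 mm/d
ETc = Kc × ET₀ = 1.11 × 4.5425 = 5.0422 mm/d
Crop demand D = ETc × 31 d = 5.0422 × 31 = 156.308 mm
D − Pe = 156.308 − 57.6 = 98.708 mm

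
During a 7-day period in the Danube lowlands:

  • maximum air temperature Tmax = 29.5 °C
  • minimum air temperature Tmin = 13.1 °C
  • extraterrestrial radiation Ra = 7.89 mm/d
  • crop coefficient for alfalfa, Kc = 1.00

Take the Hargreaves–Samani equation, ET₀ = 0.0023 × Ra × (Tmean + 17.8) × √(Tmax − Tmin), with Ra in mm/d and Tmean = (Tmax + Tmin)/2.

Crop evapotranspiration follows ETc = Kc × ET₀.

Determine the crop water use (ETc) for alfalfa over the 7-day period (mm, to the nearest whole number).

Tmean = (29.5 + 13.1)/2 = 21.30 °C
ET₀ = 0.0023 × 7.89 × (21.30 + 17.8) × √16.4 = 0.0023 × 7.89 × 39.10 × 4.0497 = 2.8735 mm/d
ETc = Kc × ET₀ = 1.00 × 2.8735 = 2.8735 mm/d
Over 7 days: 2.8735 × 7 = 20.115 mm

20 mm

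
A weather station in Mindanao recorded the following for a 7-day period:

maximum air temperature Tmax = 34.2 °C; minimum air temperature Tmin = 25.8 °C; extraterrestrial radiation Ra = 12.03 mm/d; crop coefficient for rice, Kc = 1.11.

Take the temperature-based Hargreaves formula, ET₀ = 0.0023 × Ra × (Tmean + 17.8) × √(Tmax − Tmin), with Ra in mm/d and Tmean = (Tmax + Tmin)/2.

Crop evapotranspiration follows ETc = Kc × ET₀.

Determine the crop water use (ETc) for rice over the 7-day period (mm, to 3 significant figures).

Tmean = (34.2 + 25.8)/2 = 30.00 °C
ET₀ = 0.0023 × 12.03 × (30.00 + 17.8) × √8.4 = 0.0023 × 12.03 × 47.80 × 2.8983 = 3.8332 mm/d
ETc = Kc × ET₀ = 1.11 × 3.8332 = 4.2549 mm/d
Over 7 days: 4.2549 × 7 = 29.784 mm

29.8 mm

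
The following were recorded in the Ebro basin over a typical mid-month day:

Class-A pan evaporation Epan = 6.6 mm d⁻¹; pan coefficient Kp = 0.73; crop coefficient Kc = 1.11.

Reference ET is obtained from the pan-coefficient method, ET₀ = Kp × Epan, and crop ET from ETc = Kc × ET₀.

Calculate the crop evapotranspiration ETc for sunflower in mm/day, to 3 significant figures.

5.35 mm/day

ET₀ = 0.73 × 6.6 = 4.8180 mm/d
ETc = Kc × ET₀ = 1.11 × 4.8180 = 5.3480 mm/d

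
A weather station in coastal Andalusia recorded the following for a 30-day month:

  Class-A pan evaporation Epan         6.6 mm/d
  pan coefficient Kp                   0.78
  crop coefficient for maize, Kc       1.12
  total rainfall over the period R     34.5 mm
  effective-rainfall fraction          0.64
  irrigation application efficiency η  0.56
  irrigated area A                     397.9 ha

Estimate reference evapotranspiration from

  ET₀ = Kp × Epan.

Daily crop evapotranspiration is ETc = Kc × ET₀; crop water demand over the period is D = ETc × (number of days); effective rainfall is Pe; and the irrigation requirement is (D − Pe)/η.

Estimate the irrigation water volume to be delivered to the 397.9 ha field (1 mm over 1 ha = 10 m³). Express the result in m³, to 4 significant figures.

1072000 m³

ET₀ = 0.78 × 6.6 = 5.1480 mm/d
ETc = Kc × ET₀ = 1.12 × 5.1480 = 5.7658 mm/d
Crop demand D = ETc × 30 d = 5.7658 × 30 = 172.974 mm
Pe = 0.64 × 34.5 = 22.080 mm
D − Pe = 172.974 − 22.080 = 150.894 mm
Gross irrigation = 150.894 / 0.56 = 269.454 mm
Volume = 269.454 mm × 397.9 ha × 10 = 1072157.5 m³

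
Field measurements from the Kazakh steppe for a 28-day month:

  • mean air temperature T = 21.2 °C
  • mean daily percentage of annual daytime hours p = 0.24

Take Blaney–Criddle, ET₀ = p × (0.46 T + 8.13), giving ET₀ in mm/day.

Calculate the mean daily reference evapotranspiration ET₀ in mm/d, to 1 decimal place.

4.3 mm/d

ET₀ = 0.24 × (0.46 × 21.2 + 8.13) = 0.24 × 17.882 = 4.2917 mm/d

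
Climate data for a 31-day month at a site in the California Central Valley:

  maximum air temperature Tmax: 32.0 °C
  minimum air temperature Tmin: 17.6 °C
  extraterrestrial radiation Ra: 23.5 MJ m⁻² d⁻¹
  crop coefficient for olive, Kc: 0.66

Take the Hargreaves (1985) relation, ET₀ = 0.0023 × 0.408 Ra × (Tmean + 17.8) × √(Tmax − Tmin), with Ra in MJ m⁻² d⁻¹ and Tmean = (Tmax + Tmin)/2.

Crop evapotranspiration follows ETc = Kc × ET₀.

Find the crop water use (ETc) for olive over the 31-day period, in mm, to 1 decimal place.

72.9 mm

Tmean = (32.0 + 17.6)/2 = 24.80 °C
0.408 Ra = 0.408 × 23.5 = 9.5880 mm/d equivalent
ET₀ = 0.0023 × 9.5880 × (24.80 + 17.8) × √14.4 = 0.0023 × 9.5880 × 42.60 × 3.7947 = 3.5649 mm/d
ETc = Kc × ET₀ = 0.66 × 3.5649 = 2.3528 mm/d
Over 31 days: 2.3528 × 31 = 72.937 mm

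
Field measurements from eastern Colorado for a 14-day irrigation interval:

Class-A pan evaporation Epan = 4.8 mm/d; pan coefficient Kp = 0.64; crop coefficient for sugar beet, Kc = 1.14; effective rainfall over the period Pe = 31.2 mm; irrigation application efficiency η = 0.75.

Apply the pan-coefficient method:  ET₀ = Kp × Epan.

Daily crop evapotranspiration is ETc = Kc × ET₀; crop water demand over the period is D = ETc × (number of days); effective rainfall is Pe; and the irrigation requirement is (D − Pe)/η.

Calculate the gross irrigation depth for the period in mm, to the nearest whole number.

ET₀ = 0.64 × 4.8 = 3.0720 mm/d
ETc = Kc × ET₀ = 1.14 × 3.0720 = 3.5021 mm/d
Crop demand D = ETc × 14 d = 3.5021 × 14 = 49.029 mm
D − Pe = 49.029 − 31.2 = 17.829 mm
Gross irrigation = 17.829 / 0.75 = 23.772 mm

24 mm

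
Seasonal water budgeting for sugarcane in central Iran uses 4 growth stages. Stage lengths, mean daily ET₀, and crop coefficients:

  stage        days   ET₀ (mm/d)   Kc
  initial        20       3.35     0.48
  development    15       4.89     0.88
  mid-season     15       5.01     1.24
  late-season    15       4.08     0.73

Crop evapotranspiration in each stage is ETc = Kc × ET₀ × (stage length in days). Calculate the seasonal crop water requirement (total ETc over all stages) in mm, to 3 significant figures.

235 mm

initial: 0.48 × 3.35 × 20 = 32.16 mm
development: 0.88 × 4.89 × 15 = 64.55 mm
mid-season: 1.24 × 5.01 × 15 = 93.19 mm
late-season: 0.73 × 4.08 × 15 = 44.68 mm
Seasonal total = 234.58 mm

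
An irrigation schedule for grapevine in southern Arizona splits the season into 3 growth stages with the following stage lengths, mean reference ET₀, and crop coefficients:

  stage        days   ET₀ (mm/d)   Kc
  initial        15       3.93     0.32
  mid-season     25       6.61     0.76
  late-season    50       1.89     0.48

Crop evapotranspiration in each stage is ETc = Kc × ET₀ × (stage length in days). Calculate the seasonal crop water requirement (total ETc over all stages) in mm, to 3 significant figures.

initial: 0.32 × 3.93 × 15 = 18.86 mm
mid-season: 0.76 × 6.61 × 25 = 125.59 mm
late-season: 0.48 × 1.89 × 50 = 45.36 mm
Seasonal total = 189.81 mm

190 mm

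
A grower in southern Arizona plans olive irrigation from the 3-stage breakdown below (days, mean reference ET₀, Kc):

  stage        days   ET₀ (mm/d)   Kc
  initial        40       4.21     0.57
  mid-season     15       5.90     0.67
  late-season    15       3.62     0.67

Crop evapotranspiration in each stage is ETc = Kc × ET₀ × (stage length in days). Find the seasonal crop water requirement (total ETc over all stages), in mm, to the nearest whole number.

192 mm

initial: 0.57 × 4.21 × 40 = 95.99 mm
mid-season: 0.67 × 5.90 × 15 = 59.30 mm
late-season: 0.67 × 3.62 × 15 = 36.38 mm
Seasonal total = 191.67 mm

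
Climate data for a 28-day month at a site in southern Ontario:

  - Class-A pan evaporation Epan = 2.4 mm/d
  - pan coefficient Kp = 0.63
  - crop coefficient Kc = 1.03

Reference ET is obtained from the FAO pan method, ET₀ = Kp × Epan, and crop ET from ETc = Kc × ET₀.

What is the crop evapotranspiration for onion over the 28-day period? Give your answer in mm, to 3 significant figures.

ET₀ = 0.63 × 2.4 = 1.5120 mm/d
ETc = Kc × ET₀ = 1.03 × 1.5120 = 1.5574 mm/d
Over 28 days: 1.5574 × 28 = 43.607 mm

43.6 mm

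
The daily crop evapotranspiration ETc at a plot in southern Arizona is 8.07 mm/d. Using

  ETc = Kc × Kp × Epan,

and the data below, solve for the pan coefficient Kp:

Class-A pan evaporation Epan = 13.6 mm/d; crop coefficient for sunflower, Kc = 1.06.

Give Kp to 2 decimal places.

ETc = Kc × Kp × Epan  ⇒  Kp = ETc / (Kc × Epan)
Kp = 8.07 / (1.06 × 13.6) = 8.07 / 14.416 = 0.5598

0.56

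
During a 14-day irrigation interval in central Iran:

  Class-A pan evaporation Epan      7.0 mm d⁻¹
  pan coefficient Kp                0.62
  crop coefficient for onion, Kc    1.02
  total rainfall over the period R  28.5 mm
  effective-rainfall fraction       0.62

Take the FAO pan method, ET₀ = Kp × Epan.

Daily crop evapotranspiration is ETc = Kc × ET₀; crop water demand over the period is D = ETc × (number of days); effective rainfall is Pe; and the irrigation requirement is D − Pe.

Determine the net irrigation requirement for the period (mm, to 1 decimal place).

44.3 mm

ET₀ = 0.62 × 7.0 = 4.3400 mm/d
ETc = Kc × ET₀ = 1.02 × 4.3400 = 4.4268 mm/d
Crop demand D = ETc × 14 d = 4.4268 × 14 = 61.975 mm
Pe = 0.62 × 28.5 = 17.670 mm
D − Pe = 61.975 − 17.670 = 44.305 mm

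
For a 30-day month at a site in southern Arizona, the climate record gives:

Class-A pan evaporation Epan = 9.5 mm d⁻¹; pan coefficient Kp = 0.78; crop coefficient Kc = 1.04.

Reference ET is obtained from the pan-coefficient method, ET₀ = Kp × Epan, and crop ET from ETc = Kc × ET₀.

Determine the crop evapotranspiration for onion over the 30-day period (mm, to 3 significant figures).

231 mm

ET₀ = 0.78 × 9.5 = 7.4100 mm/d
ETc = Kc × ET₀ = 1.04 × 7.4100 = 7.7064 mm/d
Over 30 days: 7.7064 × 30 = 231.192 mm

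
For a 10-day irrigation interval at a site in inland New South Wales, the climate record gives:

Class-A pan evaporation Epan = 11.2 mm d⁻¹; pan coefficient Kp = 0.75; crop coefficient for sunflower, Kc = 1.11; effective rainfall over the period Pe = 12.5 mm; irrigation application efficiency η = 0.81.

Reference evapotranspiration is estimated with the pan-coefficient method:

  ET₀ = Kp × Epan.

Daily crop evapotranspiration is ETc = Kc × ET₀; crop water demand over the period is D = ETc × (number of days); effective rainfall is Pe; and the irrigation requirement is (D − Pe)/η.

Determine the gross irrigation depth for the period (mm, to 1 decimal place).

99.7 mm

ET₀ = 0.75 × 11.2 = 8.4000 mm/d
ETc = Kc × ET₀ = 1.11 × 8.4000 = 9.3240 mm/d
Crop demand D = ETc × 10 d = 9.3240 × 10 = 93.240 mm
D − Pe = 93.240 − 12.5 = 80.740 mm
Gross irrigation = 80.740 / 0.81 = 99.679 mm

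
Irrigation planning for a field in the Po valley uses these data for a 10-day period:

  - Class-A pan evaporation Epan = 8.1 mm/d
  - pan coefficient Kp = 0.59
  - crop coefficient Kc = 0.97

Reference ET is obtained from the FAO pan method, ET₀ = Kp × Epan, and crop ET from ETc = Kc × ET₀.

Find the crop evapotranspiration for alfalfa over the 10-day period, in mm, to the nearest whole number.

ET₀ = 0.59 × 8.1 = 4.7790 mm/d
ETc = Kc × ET₀ = 0.97 × 4.7790 = 4.6356 mm/d
Over 10 days: 4.6356 × 10 = 46.356 mm

46 mm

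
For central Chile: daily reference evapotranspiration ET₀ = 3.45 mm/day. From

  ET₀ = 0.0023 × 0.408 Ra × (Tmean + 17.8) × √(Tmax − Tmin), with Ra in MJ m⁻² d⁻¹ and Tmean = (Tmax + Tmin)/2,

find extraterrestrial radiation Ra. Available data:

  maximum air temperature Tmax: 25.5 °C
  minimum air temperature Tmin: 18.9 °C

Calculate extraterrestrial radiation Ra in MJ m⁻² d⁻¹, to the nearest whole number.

36 MJ m⁻² d⁻¹

Tmean = (25.5+18.9)/2 = 22.20 °C; ΔT = 6.6
Ra = ET₀ / [0.0023 × 0.408 × (Tmean+17.8) × √ΔT]
   = 3.45 / (0.0023 × 0.408 × 40.00 × 2.5690) = 35.777 MJ m⁻² d⁻¹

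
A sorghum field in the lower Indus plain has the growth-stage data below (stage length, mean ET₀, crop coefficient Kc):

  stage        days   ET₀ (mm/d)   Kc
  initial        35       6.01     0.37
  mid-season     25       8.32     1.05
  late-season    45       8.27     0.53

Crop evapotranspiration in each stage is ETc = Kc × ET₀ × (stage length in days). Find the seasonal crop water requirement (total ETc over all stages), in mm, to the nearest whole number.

initial: 0.37 × 6.01 × 35 = 77.83 mm
mid-season: 1.05 × 8.32 × 25 = 218.40 mm
late-season: 0.53 × 8.27 × 45 = 197.24 mm
Seasonal total = 493.47 mm

493 mm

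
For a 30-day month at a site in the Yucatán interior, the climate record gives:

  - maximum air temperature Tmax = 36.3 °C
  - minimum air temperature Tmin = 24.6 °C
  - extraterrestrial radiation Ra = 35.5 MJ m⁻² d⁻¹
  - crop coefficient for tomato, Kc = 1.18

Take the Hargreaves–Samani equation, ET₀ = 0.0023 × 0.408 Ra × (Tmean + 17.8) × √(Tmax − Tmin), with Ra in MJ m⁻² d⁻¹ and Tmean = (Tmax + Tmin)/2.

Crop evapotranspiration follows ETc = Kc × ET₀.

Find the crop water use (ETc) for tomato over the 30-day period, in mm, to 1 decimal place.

194.6 mm

Tmean = (36.3 + 24.6)/2 = 30.45 °C
0.408 Ra = 0.408 × 35.5 = 14.4840 mm/d equivalent
ET₀ = 0.0023 × 14.4840 × (30.45 + 17.8) × √11.7 = 0.0023 × 14.4840 × 48.25 × 3.4205 = 5.4980 mm/d
ETc = Kc × ET₀ = 1.18 × 5.4980 = 6.4876 mm/d
Over 30 days: 6.4876 × 30 = 194.628 mm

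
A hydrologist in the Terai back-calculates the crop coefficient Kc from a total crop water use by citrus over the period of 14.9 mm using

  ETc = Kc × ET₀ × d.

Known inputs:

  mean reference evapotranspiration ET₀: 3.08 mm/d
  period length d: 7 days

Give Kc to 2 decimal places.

ETc = Kc × ET₀ × d  ⇒  Kc = ETc / (ET₀ × d)
Kc = 14.9 / (3.08 × 7) = 14.9 / 21.56 = 0.6911

0.69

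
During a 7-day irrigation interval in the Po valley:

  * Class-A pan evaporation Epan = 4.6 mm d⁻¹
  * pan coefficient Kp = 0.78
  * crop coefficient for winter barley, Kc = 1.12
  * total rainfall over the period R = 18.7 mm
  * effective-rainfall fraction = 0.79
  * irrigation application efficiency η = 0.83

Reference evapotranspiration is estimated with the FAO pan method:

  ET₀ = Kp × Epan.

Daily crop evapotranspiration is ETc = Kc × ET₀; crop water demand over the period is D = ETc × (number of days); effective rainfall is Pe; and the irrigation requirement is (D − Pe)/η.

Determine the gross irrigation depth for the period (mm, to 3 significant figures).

ET₀ = 0.78 × 4.6 = 3.5880 mm/d
ETc = Kc × ET₀ = 1.12 × 3.5880 = 4.0186 mm/d
Crop demand D = ETc × 7 d = 4.0186 × 7 = 28.130 mm
Pe = 0.79 × 18.7 = 14.773 mm
D − Pe = 28.130 − 14.773 = 13.357 mm
Gross irrigation = 13.357 / 0.83 = 16.093 mm

16.1 mm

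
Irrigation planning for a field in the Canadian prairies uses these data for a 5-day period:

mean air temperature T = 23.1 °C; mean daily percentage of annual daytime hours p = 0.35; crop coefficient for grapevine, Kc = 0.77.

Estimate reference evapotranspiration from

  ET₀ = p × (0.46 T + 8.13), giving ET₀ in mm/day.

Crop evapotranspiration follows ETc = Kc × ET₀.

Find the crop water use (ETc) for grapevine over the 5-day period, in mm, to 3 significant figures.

ET₀ = 0.35 × (0.46 × 23.1 + 8.13) = 0.35 × 18.756 = 6.5646 mm/d
ETc = Kc × ET₀ = 0.77 × 6.5646 = 5.0547 mm/d
Over 5 days: 5.0547 × 5 = 25.274 mm

25.3 mm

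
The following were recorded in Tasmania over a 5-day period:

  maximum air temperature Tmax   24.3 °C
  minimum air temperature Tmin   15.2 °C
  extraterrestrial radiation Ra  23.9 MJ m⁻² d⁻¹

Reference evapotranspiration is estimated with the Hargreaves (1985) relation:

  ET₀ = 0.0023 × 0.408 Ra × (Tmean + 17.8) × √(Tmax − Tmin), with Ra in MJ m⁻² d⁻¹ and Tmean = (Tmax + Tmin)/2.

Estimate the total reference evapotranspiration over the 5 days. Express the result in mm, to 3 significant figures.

Tmean = (24.3 + 15.2)/2 = 19.75 °C
0.408 Ra = 0.408 × 23.9 = 9.7512 mm/d equivalent
ET₀ = 0.0023 × 9.7512 × (19.75 + 17.8) × √9.1 = 0.0023 × 9.7512 × 37.55 × 3.0166 = 2.5405 mm/d
Over 5 days: 2.5405 × 5 = 12.703 mm

12.7 mm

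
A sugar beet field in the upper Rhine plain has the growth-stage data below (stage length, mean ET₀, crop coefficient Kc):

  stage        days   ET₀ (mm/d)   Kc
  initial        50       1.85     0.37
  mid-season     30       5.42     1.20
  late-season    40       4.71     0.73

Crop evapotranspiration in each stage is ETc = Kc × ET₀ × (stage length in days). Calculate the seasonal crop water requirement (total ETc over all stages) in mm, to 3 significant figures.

367 mm

initial: 0.37 × 1.85 × 50 = 34.23 mm
mid-season: 1.20 × 5.42 × 30 = 195.12 mm
late-season: 0.73 × 4.71 × 40 = 137.53 mm
Seasonal total = 366.88 mm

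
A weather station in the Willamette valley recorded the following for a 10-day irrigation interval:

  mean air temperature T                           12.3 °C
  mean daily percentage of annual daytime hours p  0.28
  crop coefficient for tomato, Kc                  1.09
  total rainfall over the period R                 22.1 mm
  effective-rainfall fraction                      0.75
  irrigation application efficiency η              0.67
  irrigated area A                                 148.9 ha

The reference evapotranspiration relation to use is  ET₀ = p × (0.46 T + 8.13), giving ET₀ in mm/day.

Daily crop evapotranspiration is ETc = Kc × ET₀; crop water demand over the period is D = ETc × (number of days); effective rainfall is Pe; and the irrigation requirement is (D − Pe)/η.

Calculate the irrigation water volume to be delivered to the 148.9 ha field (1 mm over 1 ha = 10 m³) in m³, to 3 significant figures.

ET₀ = 0.28 × (0.46 × 12.3 + 8.13) = 0.28 × 13.788 = 3.8606 mm/d
ETc = Kc × ET₀ = 1.09 × 3.8606 = 4.2081 mm/d
Crop demand D = ETc × 10 d = 4.2081 × 10 = 42.081 mm
Pe = 0.75 × 22.1 = 16.575 mm
D − Pe = 42.081 − 16.575 = 25.506 mm
Gross irrigation = 25.506 / 0.67 = 38.069 mm
Volume = 38.069 mm × 148.9 ha × 10 = 56684.7 m³

56700 m³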